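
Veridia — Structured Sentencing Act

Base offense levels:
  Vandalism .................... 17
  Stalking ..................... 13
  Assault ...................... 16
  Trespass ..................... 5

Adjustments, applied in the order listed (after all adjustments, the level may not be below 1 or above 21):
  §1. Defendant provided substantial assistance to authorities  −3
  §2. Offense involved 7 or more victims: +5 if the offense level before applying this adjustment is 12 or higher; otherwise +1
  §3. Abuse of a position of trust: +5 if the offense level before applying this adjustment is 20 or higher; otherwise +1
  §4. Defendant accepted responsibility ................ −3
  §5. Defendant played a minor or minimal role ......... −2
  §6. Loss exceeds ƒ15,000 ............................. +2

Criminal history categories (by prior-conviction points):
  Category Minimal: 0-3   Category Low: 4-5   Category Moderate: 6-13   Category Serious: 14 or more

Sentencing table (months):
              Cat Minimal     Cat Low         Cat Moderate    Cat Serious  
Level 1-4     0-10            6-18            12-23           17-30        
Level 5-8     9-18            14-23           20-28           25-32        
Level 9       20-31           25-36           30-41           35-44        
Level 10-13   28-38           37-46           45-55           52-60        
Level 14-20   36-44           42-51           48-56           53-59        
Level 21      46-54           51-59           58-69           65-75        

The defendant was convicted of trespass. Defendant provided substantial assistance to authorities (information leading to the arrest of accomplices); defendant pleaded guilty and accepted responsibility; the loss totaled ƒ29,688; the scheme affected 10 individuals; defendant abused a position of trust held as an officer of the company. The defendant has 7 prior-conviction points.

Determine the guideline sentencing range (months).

Base offense level for trespass: 5.
§1 applies: 5 − 3 = 2.
§2 applies (level before this adjustment is 2 < 12, so +1): 2 + 1 = 3.
§3 applies (level before this adjustment is 3 < 20, so +1): 3 + 1 = 4.
§4 applies: 4 − 3 = 1.
§5 does not apply.
§6 applies: 1 + 2 = 3.
Final offense level: 3.
Criminal history: 7 prior points → Category Moderate (6-13).
Level 3 falls in the 1-4 band.
Grid: Level 1-4 × Category Moderate = 12-23 months.

12-23 months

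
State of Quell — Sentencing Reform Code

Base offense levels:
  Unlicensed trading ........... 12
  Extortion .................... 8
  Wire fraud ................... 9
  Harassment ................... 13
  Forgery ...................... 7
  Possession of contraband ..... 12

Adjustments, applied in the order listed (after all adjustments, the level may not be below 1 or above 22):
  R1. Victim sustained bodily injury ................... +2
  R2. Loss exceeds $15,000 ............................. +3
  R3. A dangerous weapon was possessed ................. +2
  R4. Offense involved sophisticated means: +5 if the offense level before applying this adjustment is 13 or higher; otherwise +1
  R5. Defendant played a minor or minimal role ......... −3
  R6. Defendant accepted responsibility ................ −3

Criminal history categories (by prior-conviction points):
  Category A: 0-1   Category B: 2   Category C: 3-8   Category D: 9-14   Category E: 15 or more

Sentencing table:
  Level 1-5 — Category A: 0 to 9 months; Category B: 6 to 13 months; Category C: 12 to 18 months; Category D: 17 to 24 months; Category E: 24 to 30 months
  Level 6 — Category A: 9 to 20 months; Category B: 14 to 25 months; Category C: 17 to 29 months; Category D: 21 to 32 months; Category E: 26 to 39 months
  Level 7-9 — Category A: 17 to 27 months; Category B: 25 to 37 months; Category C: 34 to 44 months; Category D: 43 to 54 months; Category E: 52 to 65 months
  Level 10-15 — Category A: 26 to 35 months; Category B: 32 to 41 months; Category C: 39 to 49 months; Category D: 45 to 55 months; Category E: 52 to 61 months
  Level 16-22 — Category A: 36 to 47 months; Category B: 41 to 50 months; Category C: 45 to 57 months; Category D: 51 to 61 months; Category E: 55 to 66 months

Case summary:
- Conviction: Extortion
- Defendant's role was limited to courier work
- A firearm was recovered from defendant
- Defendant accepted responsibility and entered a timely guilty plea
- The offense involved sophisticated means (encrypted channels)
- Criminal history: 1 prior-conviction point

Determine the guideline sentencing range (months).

0-9 months

Base offense level for extortion: 8.
R1 does not apply.
R2 does not apply.
R3 applies: 8 + 2 = 10.
R4 applies (level before this adjustment is 10 < 13, so +1): 10 + 1 = 11.
R5 applies: 11 − 3 = 8.
R6 applies: 8 − 3 = 5.
Final offense level: 5.
Criminal history: 1 prior point → Category A (0-1).
Level 5 falls in the 1-5 band.
Grid: Level 1-5 × Category A = 0-9 months.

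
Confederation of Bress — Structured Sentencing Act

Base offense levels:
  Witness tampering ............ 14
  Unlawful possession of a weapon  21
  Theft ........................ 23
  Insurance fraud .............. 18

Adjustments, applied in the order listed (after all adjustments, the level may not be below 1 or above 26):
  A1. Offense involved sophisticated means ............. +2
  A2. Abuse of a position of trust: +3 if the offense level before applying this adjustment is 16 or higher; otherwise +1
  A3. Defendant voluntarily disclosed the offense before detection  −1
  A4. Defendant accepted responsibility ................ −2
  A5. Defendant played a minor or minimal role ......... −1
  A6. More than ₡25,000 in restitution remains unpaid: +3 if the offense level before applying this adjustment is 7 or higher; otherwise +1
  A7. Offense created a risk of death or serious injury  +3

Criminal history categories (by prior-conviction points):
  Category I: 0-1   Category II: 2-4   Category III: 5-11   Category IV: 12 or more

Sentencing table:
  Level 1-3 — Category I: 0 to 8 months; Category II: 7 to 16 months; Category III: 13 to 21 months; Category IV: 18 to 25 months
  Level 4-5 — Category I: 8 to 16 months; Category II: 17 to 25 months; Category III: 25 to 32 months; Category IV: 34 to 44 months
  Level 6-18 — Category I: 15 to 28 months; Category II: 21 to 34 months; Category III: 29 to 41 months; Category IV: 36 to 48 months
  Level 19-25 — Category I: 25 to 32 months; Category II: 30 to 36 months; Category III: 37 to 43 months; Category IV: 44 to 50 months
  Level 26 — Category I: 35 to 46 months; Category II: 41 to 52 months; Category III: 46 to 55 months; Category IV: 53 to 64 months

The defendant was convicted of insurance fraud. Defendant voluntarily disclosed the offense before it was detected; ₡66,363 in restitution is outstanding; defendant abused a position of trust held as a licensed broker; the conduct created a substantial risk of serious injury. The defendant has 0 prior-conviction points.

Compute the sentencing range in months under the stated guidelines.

Base offense level for insurance fraud: 18.
A1 does not apply.
A2 applies (level before this adjustment is 18 ≥ 16, so +3): 18 + 3 = 21.
A3 applies: 21 − 1 = 20.
A6 applies (level before this adjustment is 20 ≥ 7, so +3): 20 + 3 = 23.
A7 applies: 23 + 3 = 26.
Final offense level: 26.
Criminal history: 0 prior points → Category I (0-1).
Level 26 falls in the 26 band.
Grid: Level 26 × Category I = 35-46 months.

35-46 months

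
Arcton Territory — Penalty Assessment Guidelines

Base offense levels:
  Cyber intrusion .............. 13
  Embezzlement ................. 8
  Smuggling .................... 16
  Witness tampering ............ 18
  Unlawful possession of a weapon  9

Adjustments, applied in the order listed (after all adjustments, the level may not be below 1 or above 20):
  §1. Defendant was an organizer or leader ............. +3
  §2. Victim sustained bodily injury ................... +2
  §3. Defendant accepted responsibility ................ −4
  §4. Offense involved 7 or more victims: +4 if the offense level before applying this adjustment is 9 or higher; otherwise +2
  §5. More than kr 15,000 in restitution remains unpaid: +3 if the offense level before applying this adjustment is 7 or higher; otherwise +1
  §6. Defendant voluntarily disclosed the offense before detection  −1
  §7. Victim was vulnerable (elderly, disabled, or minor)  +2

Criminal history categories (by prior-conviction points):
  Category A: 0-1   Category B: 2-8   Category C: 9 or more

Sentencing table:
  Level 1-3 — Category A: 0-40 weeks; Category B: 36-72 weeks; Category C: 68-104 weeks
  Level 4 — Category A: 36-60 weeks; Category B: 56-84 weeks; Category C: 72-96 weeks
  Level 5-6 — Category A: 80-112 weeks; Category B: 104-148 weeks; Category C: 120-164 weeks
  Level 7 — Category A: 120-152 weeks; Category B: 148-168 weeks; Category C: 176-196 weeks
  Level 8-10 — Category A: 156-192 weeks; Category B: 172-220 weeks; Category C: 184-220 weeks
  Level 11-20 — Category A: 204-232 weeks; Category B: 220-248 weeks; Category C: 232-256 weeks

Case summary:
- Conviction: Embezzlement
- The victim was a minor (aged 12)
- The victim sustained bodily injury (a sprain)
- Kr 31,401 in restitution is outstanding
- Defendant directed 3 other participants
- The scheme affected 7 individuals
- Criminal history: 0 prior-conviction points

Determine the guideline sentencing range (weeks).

204-232 weeks

Base offense level for embezzlement: 8.
§1 applies: 8 + 3 = 11.
§2 applies: 11 + 2 = 13.
§4 applies (level before this adjustment is 13 ≥ 9, so +4): 13 + 4 = 17.
§5 applies (level before this adjustment is 17 ≥ 7, so +3): 17 + 3 = 20.
§7 applies: 20 + 2 = 22.
Level 22 exceeds the maximum of 20; capped at 20.
Final offense level: 20.
Criminal history: 0 prior points → Category A (0-1).
Level 20 falls in the 11-20 band.
Grid: Level 11-20 × Category A = 204-232 weeks.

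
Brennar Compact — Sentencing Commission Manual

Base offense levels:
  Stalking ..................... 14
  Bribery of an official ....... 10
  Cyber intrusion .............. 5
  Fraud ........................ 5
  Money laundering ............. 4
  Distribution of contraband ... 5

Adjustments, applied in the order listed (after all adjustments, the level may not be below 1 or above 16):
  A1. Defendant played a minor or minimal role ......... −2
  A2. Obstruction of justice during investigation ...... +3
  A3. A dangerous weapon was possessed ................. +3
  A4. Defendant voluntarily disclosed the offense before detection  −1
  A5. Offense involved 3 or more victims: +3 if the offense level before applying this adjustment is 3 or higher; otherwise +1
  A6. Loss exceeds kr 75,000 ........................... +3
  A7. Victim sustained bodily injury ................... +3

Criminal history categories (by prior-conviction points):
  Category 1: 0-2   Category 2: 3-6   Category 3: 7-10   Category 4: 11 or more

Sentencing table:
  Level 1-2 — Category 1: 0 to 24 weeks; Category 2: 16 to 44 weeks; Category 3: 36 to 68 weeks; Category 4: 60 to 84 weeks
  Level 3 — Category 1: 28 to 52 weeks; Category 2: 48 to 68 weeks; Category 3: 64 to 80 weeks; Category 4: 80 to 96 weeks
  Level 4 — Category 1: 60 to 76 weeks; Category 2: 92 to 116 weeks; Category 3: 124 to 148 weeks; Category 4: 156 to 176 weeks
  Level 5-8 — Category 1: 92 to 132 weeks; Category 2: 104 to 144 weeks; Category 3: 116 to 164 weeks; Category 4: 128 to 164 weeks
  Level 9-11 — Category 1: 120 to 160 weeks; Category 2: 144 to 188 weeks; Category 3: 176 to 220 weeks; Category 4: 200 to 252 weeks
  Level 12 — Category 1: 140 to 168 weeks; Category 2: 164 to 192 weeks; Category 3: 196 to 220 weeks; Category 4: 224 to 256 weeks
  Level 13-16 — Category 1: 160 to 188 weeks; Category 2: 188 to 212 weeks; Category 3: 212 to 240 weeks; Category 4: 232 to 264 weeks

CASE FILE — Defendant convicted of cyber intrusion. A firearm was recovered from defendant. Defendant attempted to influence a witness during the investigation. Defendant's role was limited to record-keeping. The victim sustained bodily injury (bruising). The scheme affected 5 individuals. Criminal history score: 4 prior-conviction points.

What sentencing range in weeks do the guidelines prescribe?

188-212 weeks

Base offense level for cyber intrusion: 5.
A1 applies: 5 − 2 = 3.
A2 applies: 3 + 3 = 6.
A3 applies: 6 + 3 = 9.
A5 applies (level before this adjustment is 9 ≥ 3, so +3): 9 + 3 = 12.
A6 does not apply.
A7 applies: 12 + 3 = 15.
Final offense level: 15.
Criminal history: 4 prior points → Category 2 (3-6).
Level 15 falls in the 13-16 band.
Grid: Level 13-16 × Category 2 = 188-212 weeks.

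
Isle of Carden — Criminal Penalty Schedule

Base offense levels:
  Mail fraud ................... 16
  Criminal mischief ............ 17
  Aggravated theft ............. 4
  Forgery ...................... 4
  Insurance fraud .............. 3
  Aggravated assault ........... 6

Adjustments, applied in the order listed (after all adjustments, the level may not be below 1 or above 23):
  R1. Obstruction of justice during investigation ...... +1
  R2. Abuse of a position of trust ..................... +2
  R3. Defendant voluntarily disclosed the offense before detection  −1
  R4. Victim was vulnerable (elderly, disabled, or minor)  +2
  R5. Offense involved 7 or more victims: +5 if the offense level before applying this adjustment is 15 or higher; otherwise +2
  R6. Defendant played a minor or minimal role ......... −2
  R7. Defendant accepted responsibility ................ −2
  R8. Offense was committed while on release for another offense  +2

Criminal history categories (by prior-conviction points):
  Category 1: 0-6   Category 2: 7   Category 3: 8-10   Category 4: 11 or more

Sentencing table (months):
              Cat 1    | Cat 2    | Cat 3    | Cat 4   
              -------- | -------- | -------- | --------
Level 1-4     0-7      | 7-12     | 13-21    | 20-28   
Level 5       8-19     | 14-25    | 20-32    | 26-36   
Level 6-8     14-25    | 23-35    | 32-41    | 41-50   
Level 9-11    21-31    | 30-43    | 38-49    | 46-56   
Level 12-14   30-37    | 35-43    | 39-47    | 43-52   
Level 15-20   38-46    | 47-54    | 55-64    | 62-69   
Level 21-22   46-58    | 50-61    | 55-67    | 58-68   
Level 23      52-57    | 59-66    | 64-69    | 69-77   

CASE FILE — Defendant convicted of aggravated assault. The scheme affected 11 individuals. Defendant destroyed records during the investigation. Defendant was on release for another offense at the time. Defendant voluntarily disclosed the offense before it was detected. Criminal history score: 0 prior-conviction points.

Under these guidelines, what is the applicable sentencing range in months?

Base offense level for aggravated assault: 6.
R1 applies: 6 + 1 = 7.
R3 applies: 7 − 1 = 6.
R5 applies (level before this adjustment is 6 < 15, so +2): 6 + 2 = 8.
R6 does not apply.
R8 applies: 8 + 2 = 10.
Final offense level: 10.
Criminal history: 0 prior points → Category 1 (0-6).
Level 10 falls in the 9-11 band.
Grid: Level 9-11 × Category 1 = 21-31 months.

21-31 months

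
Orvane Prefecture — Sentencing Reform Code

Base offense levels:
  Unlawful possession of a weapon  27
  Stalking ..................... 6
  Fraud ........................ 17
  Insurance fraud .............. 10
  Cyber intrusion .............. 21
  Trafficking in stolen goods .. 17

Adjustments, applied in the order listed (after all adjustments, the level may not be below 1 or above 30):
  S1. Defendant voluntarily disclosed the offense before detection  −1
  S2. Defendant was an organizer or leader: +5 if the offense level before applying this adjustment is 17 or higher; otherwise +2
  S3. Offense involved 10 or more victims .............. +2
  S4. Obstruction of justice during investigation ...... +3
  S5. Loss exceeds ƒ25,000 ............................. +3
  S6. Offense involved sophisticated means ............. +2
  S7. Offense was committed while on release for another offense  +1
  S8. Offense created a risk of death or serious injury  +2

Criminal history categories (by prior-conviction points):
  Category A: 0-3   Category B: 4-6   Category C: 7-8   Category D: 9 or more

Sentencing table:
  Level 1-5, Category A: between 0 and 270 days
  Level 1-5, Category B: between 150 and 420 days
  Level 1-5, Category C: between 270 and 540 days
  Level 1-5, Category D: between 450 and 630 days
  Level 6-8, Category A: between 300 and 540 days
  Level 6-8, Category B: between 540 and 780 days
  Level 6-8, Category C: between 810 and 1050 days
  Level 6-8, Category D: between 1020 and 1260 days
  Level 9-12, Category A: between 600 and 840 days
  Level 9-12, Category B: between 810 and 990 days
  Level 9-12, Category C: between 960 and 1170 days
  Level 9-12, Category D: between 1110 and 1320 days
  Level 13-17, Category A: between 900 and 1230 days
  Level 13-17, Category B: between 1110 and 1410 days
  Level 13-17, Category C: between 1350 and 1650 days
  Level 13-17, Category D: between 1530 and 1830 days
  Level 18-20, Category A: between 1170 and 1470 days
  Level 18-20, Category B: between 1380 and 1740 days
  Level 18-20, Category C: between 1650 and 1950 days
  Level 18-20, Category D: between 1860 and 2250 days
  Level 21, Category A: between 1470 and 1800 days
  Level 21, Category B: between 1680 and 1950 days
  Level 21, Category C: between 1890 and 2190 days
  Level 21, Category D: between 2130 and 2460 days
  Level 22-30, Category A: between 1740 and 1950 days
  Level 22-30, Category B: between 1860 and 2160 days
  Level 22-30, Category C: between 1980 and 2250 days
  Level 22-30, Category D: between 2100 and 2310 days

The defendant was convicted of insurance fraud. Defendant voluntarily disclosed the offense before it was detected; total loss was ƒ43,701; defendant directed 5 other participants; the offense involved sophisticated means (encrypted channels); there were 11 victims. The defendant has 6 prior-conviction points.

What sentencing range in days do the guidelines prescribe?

1380-1740 days

Base offense level for insurance fraud: 10.
S1 applies: 10 − 1 = 9.
S2 applies (level before this adjustment is 9 < 17, so +2): 9 + 2 = 11.
S3 applies: 11 + 2 = 13.
S4 does not apply.
S5 applies: 13 + 3 = 16.
S6 applies: 16 + 2 = 18.
S7 does not apply.
S8 does not apply.
Final offense level: 18.
Criminal history: 6 prior points → Category B (4-6).
Level 18 falls in the 18-20 band.
Grid: Level 18-20 × Category B = 1380-1740 days.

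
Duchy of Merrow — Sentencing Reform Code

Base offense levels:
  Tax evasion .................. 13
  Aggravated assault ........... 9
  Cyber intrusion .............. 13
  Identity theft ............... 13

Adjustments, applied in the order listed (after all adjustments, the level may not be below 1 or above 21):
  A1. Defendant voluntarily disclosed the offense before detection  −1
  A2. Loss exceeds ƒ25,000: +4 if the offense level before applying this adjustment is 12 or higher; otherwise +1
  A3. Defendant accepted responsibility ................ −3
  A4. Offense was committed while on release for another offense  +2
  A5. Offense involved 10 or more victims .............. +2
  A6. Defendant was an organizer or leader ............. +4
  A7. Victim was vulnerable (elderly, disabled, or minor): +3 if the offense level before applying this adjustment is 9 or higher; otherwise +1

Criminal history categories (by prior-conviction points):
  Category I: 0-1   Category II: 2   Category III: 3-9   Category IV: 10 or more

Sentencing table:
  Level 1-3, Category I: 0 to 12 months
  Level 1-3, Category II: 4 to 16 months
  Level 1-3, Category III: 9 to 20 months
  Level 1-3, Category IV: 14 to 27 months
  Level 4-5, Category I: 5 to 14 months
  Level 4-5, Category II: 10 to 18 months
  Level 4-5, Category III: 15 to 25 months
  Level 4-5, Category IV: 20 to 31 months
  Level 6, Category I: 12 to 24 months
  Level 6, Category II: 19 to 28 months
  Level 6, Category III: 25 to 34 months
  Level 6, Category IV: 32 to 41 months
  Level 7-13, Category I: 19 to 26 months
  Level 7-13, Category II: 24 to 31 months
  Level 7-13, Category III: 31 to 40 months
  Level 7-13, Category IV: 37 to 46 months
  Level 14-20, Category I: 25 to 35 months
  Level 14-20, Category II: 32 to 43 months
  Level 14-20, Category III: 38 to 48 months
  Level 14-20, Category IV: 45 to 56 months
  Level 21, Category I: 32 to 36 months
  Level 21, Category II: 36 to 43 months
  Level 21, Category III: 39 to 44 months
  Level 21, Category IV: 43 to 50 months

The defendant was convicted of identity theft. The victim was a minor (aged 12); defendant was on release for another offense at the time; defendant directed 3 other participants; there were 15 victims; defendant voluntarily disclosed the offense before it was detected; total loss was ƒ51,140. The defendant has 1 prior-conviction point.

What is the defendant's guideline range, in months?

Base offense level for identity theft: 13.
A1 applies: 13 − 1 = 12.
A2 applies (level before this adjustment is 12 ≥ 12, so +4): 12 + 4 = 16.
A3 does not apply.
A4 applies: 16 + 2 = 18.
A5 applies: 18 + 2 = 20.
A6 applies: 20 + 4 = 24.
A7 applies (level before this adjustment is 24 ≥ 9, so +3): 24 + 3 = 27.
Level 27 exceeds the maximum of 21; capped at 21.
Final offense level: 21.
Criminal history: 1 prior point → Category I (0-1).
Level 21 falls in the 21 band.
Grid: Level 21 × Category I = 32-36 months.

32-36 months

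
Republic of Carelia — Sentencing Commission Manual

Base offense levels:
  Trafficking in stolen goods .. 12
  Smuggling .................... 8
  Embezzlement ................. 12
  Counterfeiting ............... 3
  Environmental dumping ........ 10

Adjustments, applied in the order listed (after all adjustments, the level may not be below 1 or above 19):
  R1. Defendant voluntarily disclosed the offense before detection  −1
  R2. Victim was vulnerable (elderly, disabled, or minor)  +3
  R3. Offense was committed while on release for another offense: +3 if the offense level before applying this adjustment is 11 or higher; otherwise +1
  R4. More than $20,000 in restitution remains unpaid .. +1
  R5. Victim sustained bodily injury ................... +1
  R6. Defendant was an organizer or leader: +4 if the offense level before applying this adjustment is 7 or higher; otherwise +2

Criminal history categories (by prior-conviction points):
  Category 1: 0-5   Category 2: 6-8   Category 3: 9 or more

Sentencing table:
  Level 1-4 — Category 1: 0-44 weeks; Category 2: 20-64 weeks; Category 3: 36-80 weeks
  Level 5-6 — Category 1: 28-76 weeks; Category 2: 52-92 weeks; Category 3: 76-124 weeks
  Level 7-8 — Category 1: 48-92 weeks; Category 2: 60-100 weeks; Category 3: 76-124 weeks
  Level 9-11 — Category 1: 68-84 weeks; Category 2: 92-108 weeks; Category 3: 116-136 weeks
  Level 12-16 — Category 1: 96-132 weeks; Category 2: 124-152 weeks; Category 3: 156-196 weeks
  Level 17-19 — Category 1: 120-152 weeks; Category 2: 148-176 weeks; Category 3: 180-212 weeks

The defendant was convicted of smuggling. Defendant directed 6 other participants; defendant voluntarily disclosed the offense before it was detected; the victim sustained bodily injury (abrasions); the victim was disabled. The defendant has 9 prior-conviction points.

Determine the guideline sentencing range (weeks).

Base offense level for smuggling: 8.
R1 applies: 8 − 1 = 7.
R2 applies: 7 + 3 = 10.
R3 does not apply.
R5 applies: 10 + 1 = 11.
R6 applies (level before this adjustment is 11 ≥ 7, so +4): 11 + 4 = 15.
Final offense level: 15.
Criminal history: 9 prior points → Category 3 (9+).
Level 15 falls in the 12-16 band.
Grid: Level 12-16 × Category 3 = 156-196 weeks.

156-196 weeks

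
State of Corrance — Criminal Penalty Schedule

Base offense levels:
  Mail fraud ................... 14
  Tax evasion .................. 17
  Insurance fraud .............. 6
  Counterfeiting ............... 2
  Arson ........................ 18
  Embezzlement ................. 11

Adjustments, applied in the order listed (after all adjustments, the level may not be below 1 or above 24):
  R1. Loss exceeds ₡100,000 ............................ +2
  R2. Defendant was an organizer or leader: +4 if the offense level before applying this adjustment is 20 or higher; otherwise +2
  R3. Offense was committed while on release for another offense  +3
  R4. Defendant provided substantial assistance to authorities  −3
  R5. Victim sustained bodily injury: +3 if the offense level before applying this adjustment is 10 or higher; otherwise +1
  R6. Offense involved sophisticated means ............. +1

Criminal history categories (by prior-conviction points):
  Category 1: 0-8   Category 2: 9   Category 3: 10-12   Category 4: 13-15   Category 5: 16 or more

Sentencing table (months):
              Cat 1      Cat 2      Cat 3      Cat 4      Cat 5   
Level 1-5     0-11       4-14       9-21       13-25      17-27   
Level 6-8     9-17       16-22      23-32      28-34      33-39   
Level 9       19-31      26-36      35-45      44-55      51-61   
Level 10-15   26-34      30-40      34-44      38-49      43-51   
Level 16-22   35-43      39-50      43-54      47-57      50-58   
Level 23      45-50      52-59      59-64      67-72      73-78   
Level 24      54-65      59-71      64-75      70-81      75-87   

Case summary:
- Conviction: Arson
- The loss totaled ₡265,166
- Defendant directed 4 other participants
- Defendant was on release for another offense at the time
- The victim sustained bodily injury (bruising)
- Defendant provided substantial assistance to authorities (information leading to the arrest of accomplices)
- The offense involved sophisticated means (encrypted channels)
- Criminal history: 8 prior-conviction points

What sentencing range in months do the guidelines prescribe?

Base offense level for arson: 18.
R1 applies: 18 + 2 = 20.
R2 applies (level before this adjustment is 20 ≥ 20, so +4): 20 + 4 = 24.
R3 applies: 24 + 3 = 27.
R4 applies: 27 − 3 = 24.
R5 applies (level before this adjustment is 24 ≥ 10, so +3): 24 + 3 = 27.
R6 applies: 27 + 1 = 28.
Level 28 exceeds the maximum of 24; capped at 24.
Final offense level: 24.
Criminal history: 8 prior points → Category 1 (0-8).
Level 24 falls in the 24 band.
Grid: Level 24 × Category 1 = 54-65 months.

54-65 months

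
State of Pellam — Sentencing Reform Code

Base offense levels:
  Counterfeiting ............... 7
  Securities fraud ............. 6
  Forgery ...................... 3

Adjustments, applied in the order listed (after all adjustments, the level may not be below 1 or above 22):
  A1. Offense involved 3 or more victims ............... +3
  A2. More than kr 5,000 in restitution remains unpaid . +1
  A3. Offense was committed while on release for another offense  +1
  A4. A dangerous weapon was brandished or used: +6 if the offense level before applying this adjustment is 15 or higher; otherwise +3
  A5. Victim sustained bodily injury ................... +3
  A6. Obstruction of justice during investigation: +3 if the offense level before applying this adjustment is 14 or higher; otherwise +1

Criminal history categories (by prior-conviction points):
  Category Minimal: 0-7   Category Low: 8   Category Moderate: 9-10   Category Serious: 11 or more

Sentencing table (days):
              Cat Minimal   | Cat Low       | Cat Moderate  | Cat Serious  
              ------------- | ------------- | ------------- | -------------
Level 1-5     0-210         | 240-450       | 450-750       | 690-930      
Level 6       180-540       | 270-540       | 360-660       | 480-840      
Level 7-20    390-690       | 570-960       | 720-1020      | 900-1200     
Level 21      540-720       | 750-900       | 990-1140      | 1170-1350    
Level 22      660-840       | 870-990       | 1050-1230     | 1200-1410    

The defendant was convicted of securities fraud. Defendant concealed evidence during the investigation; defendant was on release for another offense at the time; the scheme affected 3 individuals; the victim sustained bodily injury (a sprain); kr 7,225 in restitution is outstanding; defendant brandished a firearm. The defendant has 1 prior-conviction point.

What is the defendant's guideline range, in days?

390-690 days

Base offense level for securities fraud: 6.
A1 applies: 6 + 3 = 9.
A2 applies: 9 + 1 = 10.
A3 applies: 10 + 1 = 11.
A4 applies (level before this adjustment is 11 < 15, so +3): 11 + 3 = 14.
A5 applies: 14 + 3 = 17.
A6 applies (level before this adjustment is 17 ≥ 14, so +3): 17 + 3 = 20.
Final offense level: 20.
Criminal history: 1 prior point → Category Minimal (0-7).
Level 20 falls in the 7-20 band.
Grid: Level 7-20 × Category Minimal = 390-690 days.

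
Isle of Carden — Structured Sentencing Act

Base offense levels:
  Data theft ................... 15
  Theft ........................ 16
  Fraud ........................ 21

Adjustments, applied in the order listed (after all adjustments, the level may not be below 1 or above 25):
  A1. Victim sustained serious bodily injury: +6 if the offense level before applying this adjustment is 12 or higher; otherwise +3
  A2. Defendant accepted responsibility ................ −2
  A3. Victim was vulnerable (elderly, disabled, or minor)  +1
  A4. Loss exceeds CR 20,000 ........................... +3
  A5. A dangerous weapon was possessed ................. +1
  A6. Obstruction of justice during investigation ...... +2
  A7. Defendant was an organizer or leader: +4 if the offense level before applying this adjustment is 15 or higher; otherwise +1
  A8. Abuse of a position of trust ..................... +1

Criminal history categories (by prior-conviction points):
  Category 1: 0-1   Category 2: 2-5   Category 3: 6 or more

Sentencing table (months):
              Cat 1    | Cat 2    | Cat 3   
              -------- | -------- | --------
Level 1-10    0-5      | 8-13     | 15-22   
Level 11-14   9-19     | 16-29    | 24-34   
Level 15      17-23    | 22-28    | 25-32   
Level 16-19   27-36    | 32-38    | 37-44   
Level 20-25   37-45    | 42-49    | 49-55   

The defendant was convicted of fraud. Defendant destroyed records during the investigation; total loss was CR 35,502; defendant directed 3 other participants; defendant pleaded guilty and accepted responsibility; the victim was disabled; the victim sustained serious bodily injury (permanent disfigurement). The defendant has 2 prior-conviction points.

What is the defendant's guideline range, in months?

Base offense level for fraud: 21.
A1 applies (level before this adjustment is 21 ≥ 12, so +6): 21 + 6 = 27.
A2 applies: 27 − 2 = 25.
A3 applies: 25 + 1 = 26.
A4 applies: 26 + 3 = 29.
A5 does not apply.
A6 applies: 29 + 2 = 31.
A7 applies (level before this adjustment is 31 ≥ 15, so +4): 31 + 4 = 35.
Level 35 exceeds the maximum of 25; capped at 25.
Final offense level: 25.
Criminal history: 2 prior points → Category 2 (2-5).
Level 25 falls in the 20-25 band.
Grid: Level 20-25 × Category 2 = 42-49 months.

42-49 months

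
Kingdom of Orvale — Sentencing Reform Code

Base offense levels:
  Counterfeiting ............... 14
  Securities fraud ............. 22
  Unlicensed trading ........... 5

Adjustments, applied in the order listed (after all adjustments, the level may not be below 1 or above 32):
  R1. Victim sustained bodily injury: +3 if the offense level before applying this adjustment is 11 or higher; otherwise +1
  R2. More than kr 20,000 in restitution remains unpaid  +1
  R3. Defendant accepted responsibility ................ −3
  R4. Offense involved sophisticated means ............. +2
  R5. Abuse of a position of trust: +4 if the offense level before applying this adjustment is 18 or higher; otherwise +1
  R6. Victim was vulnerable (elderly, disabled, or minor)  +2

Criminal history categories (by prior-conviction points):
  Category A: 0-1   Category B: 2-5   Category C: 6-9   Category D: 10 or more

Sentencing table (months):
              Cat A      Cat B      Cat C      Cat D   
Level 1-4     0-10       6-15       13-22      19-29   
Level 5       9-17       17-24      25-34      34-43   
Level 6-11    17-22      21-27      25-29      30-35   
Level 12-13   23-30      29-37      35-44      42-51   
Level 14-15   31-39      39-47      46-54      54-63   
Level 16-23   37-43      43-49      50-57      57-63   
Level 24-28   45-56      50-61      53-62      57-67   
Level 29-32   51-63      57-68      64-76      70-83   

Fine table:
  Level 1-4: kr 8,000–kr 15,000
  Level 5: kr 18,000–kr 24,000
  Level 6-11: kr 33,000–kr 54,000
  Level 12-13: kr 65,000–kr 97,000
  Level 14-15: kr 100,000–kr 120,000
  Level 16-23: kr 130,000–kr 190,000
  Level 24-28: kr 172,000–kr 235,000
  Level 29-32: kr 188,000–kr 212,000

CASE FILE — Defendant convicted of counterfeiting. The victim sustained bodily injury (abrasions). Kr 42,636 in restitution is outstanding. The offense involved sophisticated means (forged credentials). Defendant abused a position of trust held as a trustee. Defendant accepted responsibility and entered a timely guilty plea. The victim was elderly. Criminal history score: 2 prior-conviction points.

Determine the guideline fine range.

kr 130,000–kr 190,000

Base offense level for counterfeiting: 14.
R1 applies (level before this adjustment is 14 ≥ 11, so +3): 14 + 3 = 17.
R2 applies: 17 + 1 = 18.
R3 applies: 18 − 3 = 15.
R4 applies: 15 + 2 = 17.
R5 applies (level before this adjustment is 17 < 18, so +1): 17 + 1 = 18.
R6 applies: 18 + 2 = 20.
Final offense level: 20.
Level 20 falls in the 16-23 band.
Fine table: Level 16-23 → kr 130,000–kr 190,000.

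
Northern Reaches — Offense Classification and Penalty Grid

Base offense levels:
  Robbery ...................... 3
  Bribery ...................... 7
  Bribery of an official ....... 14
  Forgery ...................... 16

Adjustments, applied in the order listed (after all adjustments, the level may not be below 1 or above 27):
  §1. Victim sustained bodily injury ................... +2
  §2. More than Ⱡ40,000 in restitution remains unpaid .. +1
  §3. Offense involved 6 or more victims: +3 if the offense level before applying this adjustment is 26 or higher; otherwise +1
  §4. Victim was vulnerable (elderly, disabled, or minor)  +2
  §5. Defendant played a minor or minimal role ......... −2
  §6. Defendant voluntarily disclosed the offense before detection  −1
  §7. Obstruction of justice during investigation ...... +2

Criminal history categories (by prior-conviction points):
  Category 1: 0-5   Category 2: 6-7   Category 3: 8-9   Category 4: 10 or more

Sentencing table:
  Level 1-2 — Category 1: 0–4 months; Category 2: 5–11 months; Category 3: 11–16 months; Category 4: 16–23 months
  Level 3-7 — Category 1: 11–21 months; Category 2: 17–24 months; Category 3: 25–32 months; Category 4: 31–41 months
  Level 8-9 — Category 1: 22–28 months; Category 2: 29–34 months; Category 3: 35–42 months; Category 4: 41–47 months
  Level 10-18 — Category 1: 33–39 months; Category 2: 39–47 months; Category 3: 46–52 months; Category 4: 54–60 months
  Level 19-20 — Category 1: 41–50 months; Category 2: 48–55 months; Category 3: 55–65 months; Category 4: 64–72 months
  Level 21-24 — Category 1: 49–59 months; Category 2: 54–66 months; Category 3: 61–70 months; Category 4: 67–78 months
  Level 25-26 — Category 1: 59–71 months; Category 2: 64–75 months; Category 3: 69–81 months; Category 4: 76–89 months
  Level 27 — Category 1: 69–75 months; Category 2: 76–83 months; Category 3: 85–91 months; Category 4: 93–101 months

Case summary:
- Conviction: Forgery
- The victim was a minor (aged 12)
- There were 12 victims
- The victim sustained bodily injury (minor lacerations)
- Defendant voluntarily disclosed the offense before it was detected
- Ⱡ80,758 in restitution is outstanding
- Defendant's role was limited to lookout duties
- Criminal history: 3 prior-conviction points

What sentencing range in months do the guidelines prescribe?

Base offense level for forgery: 16.
§1 applies: 16 + 2 = 18.
§2 applies: 18 + 1 = 19.
§3 applies (level before this adjustment is 19 < 26, so +1): 19 + 1 = 20.
§4 applies: 20 + 2 = 22.
§5 applies: 22 − 2 = 20.
§6 applies: 20 − 1 = 19.
§7 does not apply.
Final offense level: 19.
Criminal history: 3 prior points → Category 1 (0-5).
Level 19 falls in the 19-20 band.
Grid: Level 19-20 × Category 1 = 41-50 months.

41-50 months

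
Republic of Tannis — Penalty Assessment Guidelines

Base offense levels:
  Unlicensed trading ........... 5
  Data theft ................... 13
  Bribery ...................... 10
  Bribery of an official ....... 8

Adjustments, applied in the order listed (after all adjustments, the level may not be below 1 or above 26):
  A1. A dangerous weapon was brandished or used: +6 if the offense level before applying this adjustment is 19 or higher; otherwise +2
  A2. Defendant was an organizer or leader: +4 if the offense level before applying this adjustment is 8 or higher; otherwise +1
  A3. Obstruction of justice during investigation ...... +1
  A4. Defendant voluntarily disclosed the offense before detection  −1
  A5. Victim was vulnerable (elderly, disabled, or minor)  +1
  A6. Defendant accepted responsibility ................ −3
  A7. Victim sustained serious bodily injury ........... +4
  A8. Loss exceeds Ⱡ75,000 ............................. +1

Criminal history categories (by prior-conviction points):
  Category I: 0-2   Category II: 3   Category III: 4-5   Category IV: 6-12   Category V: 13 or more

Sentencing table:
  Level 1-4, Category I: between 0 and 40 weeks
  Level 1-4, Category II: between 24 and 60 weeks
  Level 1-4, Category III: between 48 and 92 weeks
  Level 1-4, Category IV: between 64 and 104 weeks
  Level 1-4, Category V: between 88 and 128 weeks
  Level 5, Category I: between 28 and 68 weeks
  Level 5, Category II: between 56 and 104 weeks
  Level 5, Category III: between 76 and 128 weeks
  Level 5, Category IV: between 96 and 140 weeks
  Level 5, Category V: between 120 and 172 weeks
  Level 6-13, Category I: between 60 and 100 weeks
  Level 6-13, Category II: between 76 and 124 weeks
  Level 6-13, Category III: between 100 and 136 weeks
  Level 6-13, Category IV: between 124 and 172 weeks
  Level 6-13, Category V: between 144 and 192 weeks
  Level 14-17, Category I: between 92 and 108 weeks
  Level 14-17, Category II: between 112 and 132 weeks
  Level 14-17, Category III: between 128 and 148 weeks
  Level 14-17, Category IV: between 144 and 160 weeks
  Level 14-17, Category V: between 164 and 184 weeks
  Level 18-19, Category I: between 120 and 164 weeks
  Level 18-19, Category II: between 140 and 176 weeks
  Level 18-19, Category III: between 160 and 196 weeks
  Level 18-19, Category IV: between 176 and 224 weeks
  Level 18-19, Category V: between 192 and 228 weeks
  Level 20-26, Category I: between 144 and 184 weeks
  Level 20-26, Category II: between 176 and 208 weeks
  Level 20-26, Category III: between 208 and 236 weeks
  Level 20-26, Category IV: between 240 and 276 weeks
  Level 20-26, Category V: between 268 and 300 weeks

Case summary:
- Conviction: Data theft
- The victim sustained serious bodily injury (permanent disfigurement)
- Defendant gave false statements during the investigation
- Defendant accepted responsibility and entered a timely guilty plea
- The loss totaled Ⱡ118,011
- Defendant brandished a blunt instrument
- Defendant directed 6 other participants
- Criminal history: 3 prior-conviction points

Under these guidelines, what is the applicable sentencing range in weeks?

Base offense level for data theft: 13.
A1 applies (level before this adjustment is 13 < 19, so +2): 13 + 2 = 15.
A2 applies (level before this adjustment is 15 ≥ 8, so +4): 15 + 4 = 19.
A3 applies: 19 + 1 = 20.
A6 applies: 20 − 3 = 17.
A7 applies: 17 + 4 = 21.
A8 applies: 21 + 1 = 22.
Final offense level: 22.
Criminal history: 3 prior points → Category II (3).
Level 22 falls in the 20-26 band.
Grid: Level 20-26 × Category II = 176-208 weeks.

176-208 weeks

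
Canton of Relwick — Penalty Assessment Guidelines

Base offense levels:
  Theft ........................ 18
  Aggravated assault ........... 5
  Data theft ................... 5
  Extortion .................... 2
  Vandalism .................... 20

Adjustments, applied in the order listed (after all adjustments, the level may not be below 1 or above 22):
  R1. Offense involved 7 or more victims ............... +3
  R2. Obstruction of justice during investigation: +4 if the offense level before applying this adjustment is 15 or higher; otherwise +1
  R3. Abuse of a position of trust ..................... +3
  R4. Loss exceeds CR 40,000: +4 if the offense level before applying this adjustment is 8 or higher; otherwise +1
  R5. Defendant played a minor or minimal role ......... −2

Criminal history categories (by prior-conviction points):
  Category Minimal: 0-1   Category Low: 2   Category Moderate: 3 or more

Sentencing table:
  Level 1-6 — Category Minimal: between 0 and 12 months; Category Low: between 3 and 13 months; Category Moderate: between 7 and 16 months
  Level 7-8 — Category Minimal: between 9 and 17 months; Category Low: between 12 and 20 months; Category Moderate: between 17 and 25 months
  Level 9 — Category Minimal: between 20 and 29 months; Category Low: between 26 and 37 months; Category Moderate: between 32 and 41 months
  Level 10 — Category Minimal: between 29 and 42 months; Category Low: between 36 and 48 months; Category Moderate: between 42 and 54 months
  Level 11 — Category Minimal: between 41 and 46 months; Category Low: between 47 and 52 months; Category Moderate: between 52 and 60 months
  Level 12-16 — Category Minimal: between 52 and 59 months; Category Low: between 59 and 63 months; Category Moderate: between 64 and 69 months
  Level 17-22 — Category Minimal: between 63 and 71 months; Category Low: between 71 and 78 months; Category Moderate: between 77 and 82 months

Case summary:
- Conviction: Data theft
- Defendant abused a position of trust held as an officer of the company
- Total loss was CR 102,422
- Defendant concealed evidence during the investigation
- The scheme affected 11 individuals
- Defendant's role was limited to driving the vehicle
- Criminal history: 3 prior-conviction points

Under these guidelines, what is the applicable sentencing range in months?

64-69 months

Base offense level for data theft: 5.
R1 applies: 5 + 3 = 8.
R2 applies (level before this adjustment is 8 < 15, so +1): 8 + 1 = 9.
R3 applies: 9 + 3 = 12.
R4 applies (level before this adjustment is 12 ≥ 8, so +4): 12 + 4 = 16.
R5 applies: 16 − 2 = 14.
Final offense level: 14.
Criminal history: 3 prior points → Category Moderate (3+).
Level 14 falls in the 12-16 band.
Grid: Level 12-16 × Category Moderate = 64-69 months.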